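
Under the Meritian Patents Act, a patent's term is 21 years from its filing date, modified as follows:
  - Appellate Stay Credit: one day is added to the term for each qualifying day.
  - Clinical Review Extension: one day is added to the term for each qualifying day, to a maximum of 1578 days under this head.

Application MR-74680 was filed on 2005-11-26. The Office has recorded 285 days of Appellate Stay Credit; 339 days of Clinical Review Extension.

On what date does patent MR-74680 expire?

2028-08-11

Base term: filing date + 21 years → 26 November 2026.
Appellate Stay Credit: +285 days → 7 September 2027.
Clinical Review Extension: 339 days (within the 1578-day cap) → +339 days → 11 August 2028.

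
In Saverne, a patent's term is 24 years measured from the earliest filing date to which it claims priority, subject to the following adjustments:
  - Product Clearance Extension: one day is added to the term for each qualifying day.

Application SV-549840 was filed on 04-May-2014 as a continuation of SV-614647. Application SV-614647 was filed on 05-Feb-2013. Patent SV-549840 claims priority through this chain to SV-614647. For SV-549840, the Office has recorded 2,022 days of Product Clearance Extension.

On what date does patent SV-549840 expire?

August 20, 2042

Earliest priority filing: 5 February 2013.
Base term: 5 February 2013 + 24 years → 5 February 2037.
Product Clearance Extension: +2022 days → 20 August 2042.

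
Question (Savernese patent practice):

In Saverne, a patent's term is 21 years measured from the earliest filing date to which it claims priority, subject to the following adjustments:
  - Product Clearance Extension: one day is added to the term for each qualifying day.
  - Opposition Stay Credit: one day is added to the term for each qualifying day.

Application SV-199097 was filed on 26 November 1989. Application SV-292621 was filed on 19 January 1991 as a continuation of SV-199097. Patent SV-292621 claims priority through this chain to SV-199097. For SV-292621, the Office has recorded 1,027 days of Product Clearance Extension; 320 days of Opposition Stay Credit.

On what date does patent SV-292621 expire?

August 4, 2014

Earliest priority filing: 26 November 1989.
Base term: 26 November 1989 + 21 years → 26 November 2010.
Product Clearance Extension: +1027 days → 18 September 2013.
Opposition Stay Credit: +320 days → 4 August 2014.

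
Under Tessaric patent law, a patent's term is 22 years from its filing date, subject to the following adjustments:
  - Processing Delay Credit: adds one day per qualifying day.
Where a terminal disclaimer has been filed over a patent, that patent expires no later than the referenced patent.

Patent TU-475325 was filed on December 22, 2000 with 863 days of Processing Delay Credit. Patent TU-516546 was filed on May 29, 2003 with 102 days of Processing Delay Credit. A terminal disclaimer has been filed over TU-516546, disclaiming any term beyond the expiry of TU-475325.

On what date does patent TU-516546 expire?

May 3, 2025

Natural term of TU-516546:
  Base: filing + 22 years → 29 May 2025.
  Processing Delay Credit: +102 days → 8 September 2025.
Expiry of referenced patent TU-475325:
  Base: filing + 22 years → 22 December 2022.
  Processing Delay Credit: +863 days → 3 May 2025.
Terminal disclaimer: TU-516546 expires on the earlier of 8 September 2025 and 3 May 2025.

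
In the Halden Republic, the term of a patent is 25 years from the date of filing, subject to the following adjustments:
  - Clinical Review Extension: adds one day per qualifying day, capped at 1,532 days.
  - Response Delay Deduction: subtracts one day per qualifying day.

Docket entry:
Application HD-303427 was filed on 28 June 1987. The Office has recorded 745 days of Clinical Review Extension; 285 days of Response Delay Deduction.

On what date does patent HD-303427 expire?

2013-10-01

Base term: filing date + 25 years → 28 June 2012.
Clinical Review Extension: 745 days (within the 1532-day cap) → +745 days → 13 July 2014.
Response Delay Deduction: −285 days → 1 October 2013.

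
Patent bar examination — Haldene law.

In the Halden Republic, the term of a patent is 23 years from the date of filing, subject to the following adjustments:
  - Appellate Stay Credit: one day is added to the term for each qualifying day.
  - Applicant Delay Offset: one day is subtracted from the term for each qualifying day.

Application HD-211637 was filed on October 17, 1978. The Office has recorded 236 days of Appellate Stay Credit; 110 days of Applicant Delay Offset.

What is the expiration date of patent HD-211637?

2002-02-20

Base term: filing date + 23 years → 17 October 2001.
Appellate Stay Credit: +236 days → 10 June 2002.
Applicant Delay Offset: −110 days → 20 February 2002.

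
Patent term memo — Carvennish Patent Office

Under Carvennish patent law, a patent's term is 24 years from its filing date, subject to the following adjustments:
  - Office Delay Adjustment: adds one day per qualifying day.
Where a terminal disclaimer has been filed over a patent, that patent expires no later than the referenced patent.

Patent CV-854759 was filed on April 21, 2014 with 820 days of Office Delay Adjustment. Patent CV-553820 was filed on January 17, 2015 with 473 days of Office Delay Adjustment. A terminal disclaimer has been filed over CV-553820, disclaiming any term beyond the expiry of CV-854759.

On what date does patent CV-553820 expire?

May 4, 2040

Natural term of CV-553820:
  Base: filing + 24 years → 17 January 2039.
  Office Delay Adjustment: +473 days → 4 May 2040.
Expiry of referenced patent CV-854759:
  Base: filing + 24 years → 21 April 2038.
  Office Delay Adjustment: +820 days → 19 July 2040.
Terminal disclaimer: CV-553820 expires on the earlier of 4 May 2040 and 19 July 2040.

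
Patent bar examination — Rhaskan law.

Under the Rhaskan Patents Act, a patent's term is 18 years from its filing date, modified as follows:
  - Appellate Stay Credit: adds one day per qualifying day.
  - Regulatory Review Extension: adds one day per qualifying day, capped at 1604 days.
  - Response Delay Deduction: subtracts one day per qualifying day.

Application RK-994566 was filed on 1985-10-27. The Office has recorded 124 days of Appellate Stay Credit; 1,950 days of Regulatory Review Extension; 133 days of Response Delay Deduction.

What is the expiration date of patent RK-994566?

March 9, 2008

Base term: filing date + 18 years → 27 October 2003.
Appellate Stay Credit: +124 days → 28 February 2004.
Regulatory Review Extension: 1950 days claimed exceeds the 1604-day cap, so +1604 days → 20 July 2008.
Response Delay Deduction: −133 days → 9 March 2008.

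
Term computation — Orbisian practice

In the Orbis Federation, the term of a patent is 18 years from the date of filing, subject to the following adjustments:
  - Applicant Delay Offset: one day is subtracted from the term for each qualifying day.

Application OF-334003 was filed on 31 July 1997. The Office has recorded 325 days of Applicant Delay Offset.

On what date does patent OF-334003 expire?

September 9, 2014

Base term: filing date + 18 years → 31 July 2015.
Applicant Delay Offset: −325 days → 9 September 2014.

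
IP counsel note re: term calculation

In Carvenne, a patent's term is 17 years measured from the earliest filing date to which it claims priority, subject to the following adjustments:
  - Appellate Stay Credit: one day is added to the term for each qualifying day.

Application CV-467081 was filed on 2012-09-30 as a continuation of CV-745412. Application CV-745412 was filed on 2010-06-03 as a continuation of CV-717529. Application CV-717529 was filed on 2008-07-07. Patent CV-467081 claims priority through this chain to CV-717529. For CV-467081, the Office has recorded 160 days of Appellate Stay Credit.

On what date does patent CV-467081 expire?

Earliest priority filing: 7 July 2008.
Base term: 7 July 2008 + 17 years → 7 July 2025.
Appellate Stay Credit: +160 days → 14 December 2025.

December 14, 2025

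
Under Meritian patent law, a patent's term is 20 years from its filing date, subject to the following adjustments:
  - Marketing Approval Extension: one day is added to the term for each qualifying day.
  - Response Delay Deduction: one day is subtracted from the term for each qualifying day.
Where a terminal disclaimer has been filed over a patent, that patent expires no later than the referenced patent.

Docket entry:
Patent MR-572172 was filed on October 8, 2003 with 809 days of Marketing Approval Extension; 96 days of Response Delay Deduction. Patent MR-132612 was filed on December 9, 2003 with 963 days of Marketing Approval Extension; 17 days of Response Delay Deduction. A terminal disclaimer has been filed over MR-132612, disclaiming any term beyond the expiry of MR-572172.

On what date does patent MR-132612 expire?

2025-09-20

Natural term of MR-132612:
  Base: filing + 20 years → 9 December 2023.
  Marketing Approval Extension: +963 days → 29 July 2026.
  Response Delay Deduction: −17 days → 12 July 2026.
Expiry of referenced patent MR-572172:
  Base: filing + 20 years → 8 October 2023.
  Marketing Approval Extension: +809 days → 25 December 2025.
  Response Delay Deduction: −96 days → 20 September 2025.
Terminal disclaimer: MR-132612 expires on the earlier of 12 July 2026 and 20 September 2025.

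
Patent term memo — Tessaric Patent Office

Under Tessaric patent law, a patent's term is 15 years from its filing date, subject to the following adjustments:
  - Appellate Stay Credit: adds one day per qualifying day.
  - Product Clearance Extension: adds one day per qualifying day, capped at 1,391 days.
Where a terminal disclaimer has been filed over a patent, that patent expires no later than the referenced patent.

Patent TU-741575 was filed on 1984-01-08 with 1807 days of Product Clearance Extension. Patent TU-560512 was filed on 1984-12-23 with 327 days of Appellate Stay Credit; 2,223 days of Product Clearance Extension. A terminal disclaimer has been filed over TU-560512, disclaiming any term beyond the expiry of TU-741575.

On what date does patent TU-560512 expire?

2002-10-30

Natural term of TU-560512:
  Base: filing + 15 years → 23 December 1999.
  Appellate Stay Credit: +327 days → 14 November 2000.
  Product Clearance Extension: 2223 days claimed exceeds the 1391-day cap, so +1391 days → 5 September 2004.
Expiry of referenced patent TU-741575:
  Base: filing + 15 years → 8 January 1999.
  Product Clearance Extension: 1807 days claimed exceeds the 1391-day cap, so +1391 days → 30 October 2002.
Terminal disclaimer: TU-560512 expires on the earlier of 5 September 2004 and 30 October 2002.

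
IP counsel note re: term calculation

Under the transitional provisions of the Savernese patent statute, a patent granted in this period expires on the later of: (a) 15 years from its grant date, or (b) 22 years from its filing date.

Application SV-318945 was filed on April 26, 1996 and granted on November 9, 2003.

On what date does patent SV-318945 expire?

(a) grant + 15 years → 9 November 2018.
(b) filing + 22 years → 26 April 2018.
Later of the two: 9 November 2018.

2018-11-09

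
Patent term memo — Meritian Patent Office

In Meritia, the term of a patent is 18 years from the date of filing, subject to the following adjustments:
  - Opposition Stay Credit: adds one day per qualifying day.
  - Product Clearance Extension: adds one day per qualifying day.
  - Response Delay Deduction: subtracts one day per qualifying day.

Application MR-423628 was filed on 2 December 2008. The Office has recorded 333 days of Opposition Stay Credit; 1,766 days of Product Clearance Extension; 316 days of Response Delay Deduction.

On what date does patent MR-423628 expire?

October 20, 2031

Base term: filing date + 18 years → 2 December 2026.
Opposition Stay Credit: +333 days → 31 October 2027.
Product Clearance Extension: +1766 days → 31 August 2032.
Response Delay Deduction: −316 days → 20 October 2031.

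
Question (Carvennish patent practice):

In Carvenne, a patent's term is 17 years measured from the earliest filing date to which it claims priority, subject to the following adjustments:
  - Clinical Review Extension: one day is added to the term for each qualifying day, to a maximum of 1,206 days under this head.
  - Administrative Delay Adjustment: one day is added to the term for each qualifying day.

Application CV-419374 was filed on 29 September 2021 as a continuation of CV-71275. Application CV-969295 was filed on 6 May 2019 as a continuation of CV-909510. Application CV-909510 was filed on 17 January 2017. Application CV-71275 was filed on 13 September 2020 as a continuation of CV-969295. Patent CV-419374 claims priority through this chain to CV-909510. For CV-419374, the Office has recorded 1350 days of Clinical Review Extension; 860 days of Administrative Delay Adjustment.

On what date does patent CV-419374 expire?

Earliest priority filing: 17 January 2017.
Base term: 17 January 2017 + 17 years → 17 January 2034.
Clinical Review Extension: 1350 days claimed exceeds the 1206-day cap, so +1206 days → 7 May 2037.
Administrative Delay Adjustment: +860 days → 14 September 2039.

2039-09-14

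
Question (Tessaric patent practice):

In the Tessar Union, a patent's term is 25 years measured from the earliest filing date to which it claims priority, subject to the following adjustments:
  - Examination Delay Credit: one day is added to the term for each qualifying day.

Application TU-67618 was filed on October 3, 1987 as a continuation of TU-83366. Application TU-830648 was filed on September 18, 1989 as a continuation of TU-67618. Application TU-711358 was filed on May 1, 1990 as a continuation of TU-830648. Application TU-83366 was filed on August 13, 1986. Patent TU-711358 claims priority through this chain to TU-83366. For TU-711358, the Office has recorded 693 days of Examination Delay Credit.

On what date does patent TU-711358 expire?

2013-07-06

Earliest priority filing: 13 August 1986.
Base term: 13 August 1986 + 25 years → 13 August 2011.
Examination Delay Credit: +693 days → 6 July 2013.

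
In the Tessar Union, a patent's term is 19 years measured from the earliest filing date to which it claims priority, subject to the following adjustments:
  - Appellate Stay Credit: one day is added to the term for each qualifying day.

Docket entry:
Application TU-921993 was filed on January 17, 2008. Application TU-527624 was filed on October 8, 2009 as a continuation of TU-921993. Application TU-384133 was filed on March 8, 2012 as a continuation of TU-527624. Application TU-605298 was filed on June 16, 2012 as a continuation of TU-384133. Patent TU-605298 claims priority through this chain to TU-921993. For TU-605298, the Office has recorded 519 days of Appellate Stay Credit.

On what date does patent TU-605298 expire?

Earliest priority filing: 17 January 2008.
Base term: 17 January 2008 + 19 years → 17 January 2027.
Appellate Stay Credit: +519 days → 19 June 2028.

2028-06-19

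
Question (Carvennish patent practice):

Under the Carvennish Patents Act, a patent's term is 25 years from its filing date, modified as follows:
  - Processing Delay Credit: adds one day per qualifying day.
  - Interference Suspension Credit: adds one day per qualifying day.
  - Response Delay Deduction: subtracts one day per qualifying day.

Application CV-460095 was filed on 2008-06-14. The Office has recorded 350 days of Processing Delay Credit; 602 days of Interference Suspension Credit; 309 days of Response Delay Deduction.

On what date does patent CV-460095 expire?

Base term: filing date + 25 years → 14 June 2033.
Processing Delay Credit: +350 days → 30 May 2034.
Interference Suspension Credit: +602 days → 22 January 2036.
Response Delay Deduction: −309 days → 19 March 2035.

March 19, 2035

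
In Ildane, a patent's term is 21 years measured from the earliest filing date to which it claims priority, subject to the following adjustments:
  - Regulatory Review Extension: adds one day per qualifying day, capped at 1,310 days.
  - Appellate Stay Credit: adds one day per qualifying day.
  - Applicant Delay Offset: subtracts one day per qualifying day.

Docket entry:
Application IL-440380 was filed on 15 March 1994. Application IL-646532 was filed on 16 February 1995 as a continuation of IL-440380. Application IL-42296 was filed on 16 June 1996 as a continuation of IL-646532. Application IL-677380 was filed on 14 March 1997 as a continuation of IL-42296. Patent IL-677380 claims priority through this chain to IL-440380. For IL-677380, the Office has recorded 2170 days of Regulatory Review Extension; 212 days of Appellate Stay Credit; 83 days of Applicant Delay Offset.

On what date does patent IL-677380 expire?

February 21, 2019

Earliest priority filing: 15 March 1994.
Base term: 15 March 1994 + 21 years → 15 March 2015.
Regulatory Review Extension: 2170 days claimed exceeds the 1310-day cap, so +1310 days → 15 October 2018.
Appellate Stay Credit: +212 days → 15 May 2019.
Applicant Delay Offset: −83 days → 21 February 2019.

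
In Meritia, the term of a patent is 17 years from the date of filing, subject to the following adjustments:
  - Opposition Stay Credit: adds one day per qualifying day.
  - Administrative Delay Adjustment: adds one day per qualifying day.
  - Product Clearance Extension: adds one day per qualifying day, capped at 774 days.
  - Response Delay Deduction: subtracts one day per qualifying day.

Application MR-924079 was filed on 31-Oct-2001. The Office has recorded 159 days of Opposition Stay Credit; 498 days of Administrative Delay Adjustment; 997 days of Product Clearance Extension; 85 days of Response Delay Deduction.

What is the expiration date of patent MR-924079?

Base term: filing date + 17 years → 31 October 2018.
Opposition Stay Credit: +159 days → 8 April 2019.
Administrative Delay Adjustment: +498 days → 18 August 2020.
Product Clearance Extension: 997 days claimed exceeds the 774-day cap, so +774 days → 1 October 2022.
Response Delay Deduction: −85 days → 8 July 2022.

July 8, 2022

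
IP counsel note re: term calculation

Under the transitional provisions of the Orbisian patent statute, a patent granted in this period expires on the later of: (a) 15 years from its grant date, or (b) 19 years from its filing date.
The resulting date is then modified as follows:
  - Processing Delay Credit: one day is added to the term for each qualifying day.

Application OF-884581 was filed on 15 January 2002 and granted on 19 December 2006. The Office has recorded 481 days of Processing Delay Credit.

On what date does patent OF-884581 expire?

2023-04-14

(a) grant + 15 years → 19 December 2021.
(b) filing + 19 years → 15 January 2021.
Later of the two: 19 December 2021.
Processing Delay Credit: +481 days → 14 April 2023.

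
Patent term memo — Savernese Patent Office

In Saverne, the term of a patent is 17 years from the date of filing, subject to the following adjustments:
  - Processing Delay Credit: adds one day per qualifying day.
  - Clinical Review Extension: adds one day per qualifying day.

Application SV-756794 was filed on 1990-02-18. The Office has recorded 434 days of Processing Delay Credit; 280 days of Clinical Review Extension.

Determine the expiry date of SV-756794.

Base term: filing date + 17 years → 18 February 2007.
Processing Delay Credit: +434 days → 27 April 2008.
Clinical Review Extension: +280 days → 1 February 2009.

2009-02-01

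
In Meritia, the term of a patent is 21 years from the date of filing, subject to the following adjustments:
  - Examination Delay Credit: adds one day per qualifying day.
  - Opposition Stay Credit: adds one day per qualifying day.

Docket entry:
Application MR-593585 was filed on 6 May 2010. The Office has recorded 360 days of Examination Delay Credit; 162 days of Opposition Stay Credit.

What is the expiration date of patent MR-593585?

2032-10-09

Base term: filing date + 21 years → 6 May 2031.
Examination Delay Credit: +360 days → 30 April 2032.
Opposition Stay Credit: +162 days → 9 October 2032.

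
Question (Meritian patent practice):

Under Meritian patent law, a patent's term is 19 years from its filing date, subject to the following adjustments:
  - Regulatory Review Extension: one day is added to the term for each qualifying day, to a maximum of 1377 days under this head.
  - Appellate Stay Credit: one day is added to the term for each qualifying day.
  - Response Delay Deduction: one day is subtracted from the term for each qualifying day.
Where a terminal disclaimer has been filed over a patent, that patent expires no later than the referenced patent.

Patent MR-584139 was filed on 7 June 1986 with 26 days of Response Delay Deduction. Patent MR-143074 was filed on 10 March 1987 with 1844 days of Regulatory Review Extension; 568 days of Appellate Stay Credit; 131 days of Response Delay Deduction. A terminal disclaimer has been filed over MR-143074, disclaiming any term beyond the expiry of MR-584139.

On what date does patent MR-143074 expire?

May 12, 2005

Natural term of MR-143074:
  Base: filing + 19 years → 10 March 2006.
  Regulatory Review Extension: 1844 days claimed exceeds the 1377-day cap, so +1377 days → 16 December 2009.
  Appellate Stay Credit: +568 days → 7 July 2011.
  Response Delay Deduction: −131 days → 26 February 2011.
Expiry of referenced patent MR-584139:
  Base: filing + 19 years → 7 June 2005.
  Response Delay Deduction: −26 days → 12 May 2005.
Terminal disclaimer: MR-143074 expires on the earlier of 26 February 2011 and 12 May 2005.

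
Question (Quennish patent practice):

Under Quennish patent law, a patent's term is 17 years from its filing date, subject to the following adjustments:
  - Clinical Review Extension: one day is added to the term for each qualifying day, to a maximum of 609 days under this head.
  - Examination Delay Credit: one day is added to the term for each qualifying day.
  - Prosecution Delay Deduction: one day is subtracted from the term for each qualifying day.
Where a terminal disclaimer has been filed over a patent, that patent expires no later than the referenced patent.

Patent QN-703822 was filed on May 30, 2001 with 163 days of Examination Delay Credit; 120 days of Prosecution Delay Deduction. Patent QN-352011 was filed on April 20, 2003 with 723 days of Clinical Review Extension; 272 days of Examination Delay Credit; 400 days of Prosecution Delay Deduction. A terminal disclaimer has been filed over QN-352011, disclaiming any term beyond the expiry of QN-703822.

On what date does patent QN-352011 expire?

2018-07-12

Natural term of QN-352011:
  Base: filing + 17 years → 20 April 2020.
  Clinical Review Extension: 723 days claimed exceeds the 609-day cap, so +609 days → 20 December 2021.
  Examination Delay Credit: +272 days → 18 September 2022.
  Prosecution Delay Deduction: −400 days → 14 August 2021.
Expiry of referenced patent QN-703822:
  Base: filing + 17 years → 30 May 2018.
  Examination Delay Credit: +163 days → 9 November 2018.
  Prosecution Delay Deduction: −120 days → 12 July 2018.
Terminal disclaimer: QN-352011 expires on the earlier of 14 August 2021 and 12 July 2018.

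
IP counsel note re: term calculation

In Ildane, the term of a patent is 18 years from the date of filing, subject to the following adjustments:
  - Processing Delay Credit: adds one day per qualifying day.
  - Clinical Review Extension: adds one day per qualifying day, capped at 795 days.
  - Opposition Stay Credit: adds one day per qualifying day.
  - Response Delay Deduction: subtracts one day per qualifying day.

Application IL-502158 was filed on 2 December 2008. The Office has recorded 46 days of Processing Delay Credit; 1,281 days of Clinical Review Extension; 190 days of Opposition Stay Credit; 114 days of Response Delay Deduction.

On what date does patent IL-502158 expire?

June 6, 2029

Base term: filing date + 18 years → 2 December 2026.
Processing Delay Credit: +46 days → 17 January 2027.
Clinical Review Extension: 1281 days claimed exceeds the 795-day cap, so +795 days → 22 March 2029.
Opposition Stay Credit: +190 days → 28 September 2029.
Response Delay Deduction: −114 days → 6 June 2029.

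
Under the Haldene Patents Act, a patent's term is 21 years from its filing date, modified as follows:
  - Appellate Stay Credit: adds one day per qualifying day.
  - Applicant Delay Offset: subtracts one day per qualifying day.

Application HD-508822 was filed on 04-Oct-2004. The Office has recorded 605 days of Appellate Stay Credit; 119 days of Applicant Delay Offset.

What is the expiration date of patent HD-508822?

Base term: filing date + 21 years → 4 October 2025.
Appellate Stay Credit: +605 days → 1 June 2027.
Applicant Delay Offset: −119 days → 2 February 2027.

2027-02-02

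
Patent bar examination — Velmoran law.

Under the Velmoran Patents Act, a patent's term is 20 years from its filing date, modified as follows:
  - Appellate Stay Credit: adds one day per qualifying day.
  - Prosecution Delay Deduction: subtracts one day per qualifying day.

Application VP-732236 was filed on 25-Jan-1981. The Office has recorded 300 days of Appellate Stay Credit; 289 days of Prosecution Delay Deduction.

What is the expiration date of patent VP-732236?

Base term: filing date + 20 years → 25 January 2001.
Appellate Stay Credit: +300 days → 21 November 2001.
Prosecution Delay Deduction: −289 days → 5 February 2001.

2001-02-05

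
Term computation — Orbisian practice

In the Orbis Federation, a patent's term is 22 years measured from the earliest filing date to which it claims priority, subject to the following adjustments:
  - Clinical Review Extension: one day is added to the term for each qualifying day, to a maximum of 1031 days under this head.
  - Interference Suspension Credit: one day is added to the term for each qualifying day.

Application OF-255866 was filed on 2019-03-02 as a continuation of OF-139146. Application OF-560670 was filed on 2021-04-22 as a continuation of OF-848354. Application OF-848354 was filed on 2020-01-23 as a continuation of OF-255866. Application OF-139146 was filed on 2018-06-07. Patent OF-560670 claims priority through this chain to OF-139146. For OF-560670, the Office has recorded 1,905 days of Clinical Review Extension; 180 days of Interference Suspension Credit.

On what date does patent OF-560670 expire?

2043-10-01

Earliest priority filing: 7 June 2018.
Base term: 7 June 2018 + 22 years → 7 June 2040.
Clinical Review Extension: 1905 days claimed exceeds the 1031-day cap, so +1031 days → 4 April 2043.
Interference Suspension Credit: +180 days → 1 October 2043.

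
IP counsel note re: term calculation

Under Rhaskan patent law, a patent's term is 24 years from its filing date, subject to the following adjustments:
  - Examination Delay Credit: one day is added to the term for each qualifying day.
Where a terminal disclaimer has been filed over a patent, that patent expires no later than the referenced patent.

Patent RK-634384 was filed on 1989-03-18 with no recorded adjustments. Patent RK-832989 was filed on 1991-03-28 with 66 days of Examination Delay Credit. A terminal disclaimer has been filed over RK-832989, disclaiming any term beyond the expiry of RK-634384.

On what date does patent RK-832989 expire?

Natural term of RK-832989:
  Base: filing + 24 years → 28 March 2015.
  Examination Delay Credit: +66 days → 2 June 2015.
Expiry of referenced patent RK-634384:
  Base: filing + 24 years → 18 March 2013.
Terminal disclaimer: RK-832989 expires on the earlier of 2 June 2015 and 18 March 2013.

2013-03-18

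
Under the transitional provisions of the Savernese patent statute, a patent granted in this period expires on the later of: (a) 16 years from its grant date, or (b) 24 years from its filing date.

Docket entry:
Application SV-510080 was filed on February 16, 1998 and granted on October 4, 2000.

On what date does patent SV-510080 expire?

(a) grant + 16 years → 4 October 2016.
(b) filing + 24 years → 16 February 2022.
Later of the two: 16 February 2022.

February 16, 2022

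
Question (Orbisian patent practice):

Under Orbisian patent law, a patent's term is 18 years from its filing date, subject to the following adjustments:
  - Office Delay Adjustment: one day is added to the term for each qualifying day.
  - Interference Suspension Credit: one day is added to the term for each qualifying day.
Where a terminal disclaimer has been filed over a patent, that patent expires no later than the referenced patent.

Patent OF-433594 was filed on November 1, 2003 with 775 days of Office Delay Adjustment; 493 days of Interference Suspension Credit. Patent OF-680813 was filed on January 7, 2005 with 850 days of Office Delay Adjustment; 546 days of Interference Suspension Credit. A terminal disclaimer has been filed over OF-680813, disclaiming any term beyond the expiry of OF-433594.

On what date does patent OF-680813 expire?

April 22, 2025

Natural term of OF-680813:
  Base: filing + 18 years → 7 January 2023.
  Office Delay Adjustment: +850 days → 6 May 2025.
  Interference Suspension Credit: +546 days → 3 November 2026.
Expiry of referenced patent OF-433594:
  Base: filing + 18 years → 1 November 2021.
  Office Delay Adjustment: +775 days → 16 December 2023.
  Interference Suspension Credit: +493 days → 22 April 2025.
Terminal disclaimer: OF-680813 expires on the earlier of 3 November 2026 and 22 April 2025.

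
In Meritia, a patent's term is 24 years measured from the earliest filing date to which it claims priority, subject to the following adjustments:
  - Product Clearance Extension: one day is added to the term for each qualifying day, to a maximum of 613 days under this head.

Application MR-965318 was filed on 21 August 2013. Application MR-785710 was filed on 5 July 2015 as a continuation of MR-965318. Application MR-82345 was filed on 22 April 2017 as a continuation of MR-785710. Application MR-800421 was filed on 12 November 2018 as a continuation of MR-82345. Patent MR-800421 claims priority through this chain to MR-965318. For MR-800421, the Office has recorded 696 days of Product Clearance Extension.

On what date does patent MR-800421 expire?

Earliest priority filing: 21 August 2013.
Base term: 21 August 2013 + 24 years → 21 August 2037.
Product Clearance Extension: 696 days claimed exceeds the 613-day cap, so +613 days → 26 April 2039.

April 26, 2039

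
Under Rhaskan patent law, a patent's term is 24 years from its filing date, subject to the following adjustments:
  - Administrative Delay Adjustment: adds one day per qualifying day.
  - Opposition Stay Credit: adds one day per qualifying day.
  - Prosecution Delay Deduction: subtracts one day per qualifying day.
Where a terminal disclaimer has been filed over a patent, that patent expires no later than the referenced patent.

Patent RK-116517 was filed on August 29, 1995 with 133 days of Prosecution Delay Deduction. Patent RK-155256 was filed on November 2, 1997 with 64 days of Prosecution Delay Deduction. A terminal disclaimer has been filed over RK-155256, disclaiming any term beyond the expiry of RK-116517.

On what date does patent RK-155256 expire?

Natural term of RK-155256:
  Base: filing + 24 years → 2 November 2021.
  Prosecution Delay Deduction: −64 days → 30 August 2021.
Expiry of referenced patent RK-116517:
  Base: filing + 24 years → 29 August 2019.
  Prosecution Delay Deduction: −133 days → 18 April 2019.
Terminal disclaimer: RK-155256 expires on the earlier of 30 August 2021 and 18 April 2019.

April 18, 2019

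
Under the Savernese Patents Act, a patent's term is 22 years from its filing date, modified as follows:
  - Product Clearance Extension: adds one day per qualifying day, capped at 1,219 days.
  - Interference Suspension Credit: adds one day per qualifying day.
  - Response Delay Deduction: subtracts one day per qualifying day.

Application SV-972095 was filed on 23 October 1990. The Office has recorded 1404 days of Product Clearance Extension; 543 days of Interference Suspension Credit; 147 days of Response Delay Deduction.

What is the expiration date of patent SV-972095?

Base term: filing date + 22 years → 23 October 2012.
Product Clearance Extension: 1404 days claimed exceeds the 1219-day cap, so +1219 days → 24 February 2016.
Interference Suspension Credit: +543 days → 20 August 2017.
Response Delay Deduction: −147 days → 26 March 2017.

2017-03-26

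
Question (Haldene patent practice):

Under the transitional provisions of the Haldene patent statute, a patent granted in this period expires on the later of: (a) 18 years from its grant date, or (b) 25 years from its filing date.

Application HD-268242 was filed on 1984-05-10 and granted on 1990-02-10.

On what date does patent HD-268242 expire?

(a) grant + 18 years → 10 February 2008.
(b) filing + 25 years → 10 May 2009.
Later of the two: 10 May 2009.

2009-05-10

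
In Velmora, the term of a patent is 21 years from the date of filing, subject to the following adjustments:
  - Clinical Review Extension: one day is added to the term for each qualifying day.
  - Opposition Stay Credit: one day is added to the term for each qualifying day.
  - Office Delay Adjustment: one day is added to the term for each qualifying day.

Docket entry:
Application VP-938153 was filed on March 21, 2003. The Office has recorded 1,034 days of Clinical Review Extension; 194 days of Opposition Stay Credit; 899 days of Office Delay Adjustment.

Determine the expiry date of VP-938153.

Base term: filing date + 21 years → 21 March 2024.
Clinical Review Extension: +1034 days → 19 January 2027.
Opposition Stay Credit: +194 days → 1 August 2027.
Office Delay Adjustment: +899 days → 16 January 2030.

2030-01-16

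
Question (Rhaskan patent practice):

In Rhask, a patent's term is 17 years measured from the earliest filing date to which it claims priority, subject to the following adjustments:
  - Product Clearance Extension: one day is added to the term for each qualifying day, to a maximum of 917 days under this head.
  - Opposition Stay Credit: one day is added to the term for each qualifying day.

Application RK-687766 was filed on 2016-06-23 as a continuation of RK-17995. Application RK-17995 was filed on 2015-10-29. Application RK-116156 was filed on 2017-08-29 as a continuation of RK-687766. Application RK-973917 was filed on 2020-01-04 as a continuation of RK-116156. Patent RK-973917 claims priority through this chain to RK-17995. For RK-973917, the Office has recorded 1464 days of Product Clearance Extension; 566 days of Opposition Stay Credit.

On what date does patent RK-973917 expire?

Earliest priority filing: 29 October 2015.
Base term: 29 October 2015 + 17 years → 29 October 2032.
Product Clearance Extension: 1464 days claimed exceeds the 917-day cap, so +917 days → 4 May 2035.
Opposition Stay Credit: +566 days → 20 November 2036.

November 20, 2036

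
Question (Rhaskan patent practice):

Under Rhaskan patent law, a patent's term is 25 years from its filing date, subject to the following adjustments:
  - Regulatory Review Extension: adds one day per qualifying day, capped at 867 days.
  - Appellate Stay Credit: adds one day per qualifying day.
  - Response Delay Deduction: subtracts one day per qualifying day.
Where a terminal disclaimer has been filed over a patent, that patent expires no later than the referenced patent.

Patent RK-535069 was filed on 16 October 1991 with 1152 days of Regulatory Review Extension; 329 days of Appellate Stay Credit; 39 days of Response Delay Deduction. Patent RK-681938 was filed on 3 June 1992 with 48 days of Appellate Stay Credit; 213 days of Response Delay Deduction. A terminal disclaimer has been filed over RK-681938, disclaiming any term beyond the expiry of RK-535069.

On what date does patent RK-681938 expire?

Natural term of RK-681938:
  Base: filing + 25 years → 3 June 2017.
  Appellate Stay Credit: +48 days → 21 July 2017.
  Response Delay Deduction: −213 days → 20 December 2016.
Expiry of referenced patent RK-535069:
  Base: filing + 25 years → 16 October 2016.
  Regulatory Review Extension: 1152 days claimed exceeds the 867-day cap, so +867 days → 2 March 2019.
  Appellate Stay Credit: +329 days → 25 January 2020.
  Response Delay Deduction: −39 days → 17 December 2019.
Terminal disclaimer: RK-681938 expires on the earlier of 20 December 2016 and 17 December 2019.

2016-12-20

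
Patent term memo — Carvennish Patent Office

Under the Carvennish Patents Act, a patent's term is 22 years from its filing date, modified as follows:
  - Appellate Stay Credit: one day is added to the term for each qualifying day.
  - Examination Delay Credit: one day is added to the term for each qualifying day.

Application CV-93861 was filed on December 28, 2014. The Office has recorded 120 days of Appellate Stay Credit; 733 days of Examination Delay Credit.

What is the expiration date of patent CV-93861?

Base term: filing date + 22 years → 28 December 2036.
Appellate Stay Credit: +120 days → 27 April 2037.
Examination Delay Credit: +733 days → 30 April 2039.

2039-04-30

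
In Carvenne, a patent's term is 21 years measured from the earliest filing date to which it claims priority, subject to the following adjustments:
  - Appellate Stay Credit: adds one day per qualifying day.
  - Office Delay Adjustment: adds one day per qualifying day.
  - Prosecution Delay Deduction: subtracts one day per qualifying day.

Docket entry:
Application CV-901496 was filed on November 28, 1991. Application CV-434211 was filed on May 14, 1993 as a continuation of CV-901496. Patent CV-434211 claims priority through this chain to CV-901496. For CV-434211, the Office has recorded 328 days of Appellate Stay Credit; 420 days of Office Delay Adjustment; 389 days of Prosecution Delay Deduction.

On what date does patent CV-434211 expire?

November 22, 2013

Earliest priority filing: 28 November 1991.
Base term: 28 November 1991 + 21 years → 28 November 2012.
Appellate Stay Credit: +328 days → 22 October 2013.
Office Delay Adjustment: +420 days → 16 December 2014.
Prosecution Delay Deduction: −389 days → 22 November 2013.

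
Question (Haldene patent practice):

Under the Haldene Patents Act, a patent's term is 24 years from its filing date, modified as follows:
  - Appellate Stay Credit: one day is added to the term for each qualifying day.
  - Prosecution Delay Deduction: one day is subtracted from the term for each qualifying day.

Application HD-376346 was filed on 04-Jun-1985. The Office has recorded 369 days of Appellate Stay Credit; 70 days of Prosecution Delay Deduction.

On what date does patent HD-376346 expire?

March 30, 2010

Base term: filing date + 24 years → 4 June 2009.
Appellate Stay Credit: +369 days → 8 June 2010.
Prosecution Delay Deduction: −70 days → 30 March 2010.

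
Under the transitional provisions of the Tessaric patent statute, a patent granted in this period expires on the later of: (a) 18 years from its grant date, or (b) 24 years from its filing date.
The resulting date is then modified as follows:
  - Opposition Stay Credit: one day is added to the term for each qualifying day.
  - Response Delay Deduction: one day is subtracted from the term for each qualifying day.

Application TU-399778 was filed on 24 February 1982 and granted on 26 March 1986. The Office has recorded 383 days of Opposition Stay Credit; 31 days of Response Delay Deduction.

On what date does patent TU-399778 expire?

(a) grant + 18 years → 26 March 2004.
(b) filing + 24 years → 24 February 2006.
Later of the two: 24 February 2006.
Opposition Stay Credit: +383 days → 14 March 2007.
Response Delay Deduction: −31 days → 11 February 2007.

February 11, 2007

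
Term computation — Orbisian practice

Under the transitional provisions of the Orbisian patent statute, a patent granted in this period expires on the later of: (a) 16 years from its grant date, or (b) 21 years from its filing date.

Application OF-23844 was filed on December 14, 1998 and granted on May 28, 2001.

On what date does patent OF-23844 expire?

2019-12-14

(a) grant + 16 years → 28 May 2017.
(b) filing + 21 years → 14 December 2019.
Later of the two: 14 December 2019.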